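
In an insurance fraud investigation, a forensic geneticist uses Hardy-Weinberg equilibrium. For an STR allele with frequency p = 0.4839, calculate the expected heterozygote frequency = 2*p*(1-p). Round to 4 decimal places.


Hardy-Weinberg heterozygote frequency:
q = 1 - p = 1 - 0.4839 = 0.5161
2pq = 2 * 0.4839 * 0.5161 = 0.4995

0.4995


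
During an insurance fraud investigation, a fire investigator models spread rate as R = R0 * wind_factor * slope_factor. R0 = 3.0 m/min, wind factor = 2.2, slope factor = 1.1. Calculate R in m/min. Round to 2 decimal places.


Fire spread rate calculation:
R = R0 * wind_factor * slope_factor
= 3.0 * 2.2 * 1.1
= 6.6 * 1.1
= 7.26 m/min

7.26


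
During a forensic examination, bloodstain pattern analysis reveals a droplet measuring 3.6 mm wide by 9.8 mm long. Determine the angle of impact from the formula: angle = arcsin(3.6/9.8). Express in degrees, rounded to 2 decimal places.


Blood spatter impact angle calculation:
width / length = 3.6 / 9.8 = 0.367347
angle = arcsin(0.367347)
angle = 21.55 degrees

21.55


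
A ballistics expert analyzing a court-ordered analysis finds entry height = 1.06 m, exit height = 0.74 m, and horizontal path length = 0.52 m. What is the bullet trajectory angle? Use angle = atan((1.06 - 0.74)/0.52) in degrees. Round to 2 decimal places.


Bullet trajectory angle:
Height difference = 1.06 - 0.74 = 0.32 m
angle = atan(0.32 / 0.52)
angle = atan(0.615385)
angle = 31.61 degrees

31.61


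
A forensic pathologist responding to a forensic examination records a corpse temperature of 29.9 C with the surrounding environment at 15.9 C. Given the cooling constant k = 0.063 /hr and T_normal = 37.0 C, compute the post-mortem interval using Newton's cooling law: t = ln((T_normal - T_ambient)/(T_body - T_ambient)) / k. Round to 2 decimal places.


Using Newton's law of cooling:
t = ln((T_normal - T_ambient) / (T_body - T_ambient)) / k
T_normal - T_ambient = 21.1
T_body - T_ambient = 14.0
Ratio = 1.507143
ln(ratio) = 0.410216
t = 0.410216 / 0.063 = 6.51 hours

6.51


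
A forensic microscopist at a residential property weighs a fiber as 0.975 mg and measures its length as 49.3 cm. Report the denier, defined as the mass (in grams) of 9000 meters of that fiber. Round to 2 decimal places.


Denier calculation:
Mass in grams = 0.975 mg / 1000 = 0.000975 g
Length in meters = 49.3 cm / 100 = 0.493 m
Linear density = mass / length = 0.000975 / 0.493 = 0.00197769 g/m
Denier = (g/m) * 9000 = 0.00197769 * 9000 = 17.80

17.80


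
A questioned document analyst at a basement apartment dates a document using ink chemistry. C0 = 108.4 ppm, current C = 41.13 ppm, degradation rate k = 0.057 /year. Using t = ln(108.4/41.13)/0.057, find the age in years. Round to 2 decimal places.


Document age estimation:
C0/C = 108.4 / 41.13 = 2.635546
ln(C0/C) = 0.96909
t = 0.96909 / 0.057 = 17.00 years

17.00


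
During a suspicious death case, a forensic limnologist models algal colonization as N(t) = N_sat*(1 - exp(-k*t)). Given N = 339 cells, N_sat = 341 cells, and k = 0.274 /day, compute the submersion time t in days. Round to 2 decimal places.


PMSI from diatom colonization curve:
N / N_sat = 339 / 341 = 0.994135
1 - N/N_sat = 0.005865
ln(1 - N/N_sat) = -5.138753
t = -ln(1 - N/N_sat) / k = -(-5.138753) / 0.274 = 18.75 days

18.75


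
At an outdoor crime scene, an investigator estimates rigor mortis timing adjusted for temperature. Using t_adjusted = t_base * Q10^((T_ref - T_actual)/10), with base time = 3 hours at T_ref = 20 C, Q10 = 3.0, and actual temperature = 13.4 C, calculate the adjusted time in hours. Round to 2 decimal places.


Rigor mortis time adjustment:
Exponent = (T_ref - T_actual) / 10 = (20 - 13.4) / 10 = 0.66
Q10 factor = 3.0^0.66 = 2.0649
t_adjusted = 3 * 2.0649 = 6.19 hours

6.19


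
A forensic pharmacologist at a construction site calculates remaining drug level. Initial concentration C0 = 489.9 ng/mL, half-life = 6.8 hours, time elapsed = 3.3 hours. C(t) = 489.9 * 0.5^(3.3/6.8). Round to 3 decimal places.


Drug concentration decay:
Number of half-lives = t / t_half = 3.3 / 6.8 = 0.485294
Decay factor = 0.5^0.485294 = 0.71435148
C(t) = 489.9 * 0.71435148 = 349.961 ng/mL

349.961


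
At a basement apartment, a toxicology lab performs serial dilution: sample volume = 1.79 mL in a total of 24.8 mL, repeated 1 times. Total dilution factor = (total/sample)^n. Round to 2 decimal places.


Dilution factor calculation:
Single dilution = V_total / V_sample = 24.8 / 1.79 ≈ 13.854749
Number of dilutions = 1
Total DF = (24.8 / 1.79)^1 (full precision, rounded at the end) = 13.85

13.85


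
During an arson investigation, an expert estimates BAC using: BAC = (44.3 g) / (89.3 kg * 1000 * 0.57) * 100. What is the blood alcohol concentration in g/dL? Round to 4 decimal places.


Applying the Widmark formula:
BAC = (dose_g / (body_wt * 1000 * r)) * 100
Denominator = 89.3 * 1000 * 0.57 = 50901
BAC = (44.3 / 50901) * 100
BAC = 0.0870 g/dL

0.0870


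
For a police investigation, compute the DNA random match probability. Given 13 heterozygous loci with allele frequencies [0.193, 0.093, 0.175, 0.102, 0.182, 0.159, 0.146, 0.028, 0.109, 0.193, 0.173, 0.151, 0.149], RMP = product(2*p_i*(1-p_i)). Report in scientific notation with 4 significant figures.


Computing RMP for 13 loci:
Locus 1: 2 * 0.193 * 0.807 = 0.311502
Locus 2: 2 * 0.093 * 0.907 = 0.168702
Locus 3: 2 * 0.175 * 0.825 = 0.28875
Locus 4: 2 * 0.102 * 0.898 = 0.183192
Locus 5: 2 * 0.182 * 0.818 = 0.297752
Locus 6: 2 * 0.159 * 0.841 = 0.267438
Locus 7: 2 * 0.146 * 0.854 = 0.249368
Locus 8: 2 * 0.028 * 0.972 = 0.054432
Locus 9: 2 * 0.109 * 0.891 = 0.194238
Locus 10: 2 * 0.193 * 0.807 = 0.311502
Locus 11: 2 * 0.173 * 0.827 = 0.286142
Locus 12: 2 * 0.151 * 0.849 = 0.256398
Locus 13: 2 * 0.149 * 0.851 = 0.253598
RMP = 3.382e-09

3.382e-09


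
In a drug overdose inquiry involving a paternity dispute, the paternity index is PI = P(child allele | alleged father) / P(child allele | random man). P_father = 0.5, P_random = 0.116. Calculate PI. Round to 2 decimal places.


Paternity Index calculation:
PI = P(allele|father) / P(allele|random)
PI = 0.5 / 0.116
PI = 4.31

4.31


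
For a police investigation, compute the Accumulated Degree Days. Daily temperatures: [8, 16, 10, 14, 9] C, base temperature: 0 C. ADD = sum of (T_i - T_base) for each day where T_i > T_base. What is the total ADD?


Computing ADD day by day:
Day 1: max(0, 8 - 0) = 8
Day 2: max(0, 16 - 0) = 16
Day 3: max(0, 10 - 0) = 10
Day 4: max(0, 14 - 0) = 14
Day 5: max(0, 9 - 0) = 9
Total ADD = 57

57


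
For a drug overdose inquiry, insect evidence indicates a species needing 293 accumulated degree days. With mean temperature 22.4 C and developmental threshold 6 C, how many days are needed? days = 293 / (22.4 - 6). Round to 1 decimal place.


Insect development time:
Effective temperature = avg_temp - T_base = 22.4 - 6 = 16.4 C
Days = ADD / effective_temp = 293 / 16.4 = 17.9 days

17.9


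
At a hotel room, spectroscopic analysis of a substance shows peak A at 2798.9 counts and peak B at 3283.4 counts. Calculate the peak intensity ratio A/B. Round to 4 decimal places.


Spectral peak ratio:
Peak A = 2798.9 counts
Peak B = 3283.4 counts
Ratio = 2798.9 / 3283.4 = 0.8524

0.8524


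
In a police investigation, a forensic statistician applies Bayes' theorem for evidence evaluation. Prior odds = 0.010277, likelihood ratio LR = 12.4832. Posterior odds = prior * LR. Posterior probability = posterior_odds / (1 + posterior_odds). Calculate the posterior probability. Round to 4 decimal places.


Bayesian evidence evaluation:
Posterior odds = prior_odds * LR = 0.010277 * 12.4832 = 0.1282898
Posterior probability = posterior_odds / (1 + posterior_odds)
= 0.1282898 / (1 + 0.1282898)
= 0.1282898 / 1.1282898
= 0.1137

0.1137


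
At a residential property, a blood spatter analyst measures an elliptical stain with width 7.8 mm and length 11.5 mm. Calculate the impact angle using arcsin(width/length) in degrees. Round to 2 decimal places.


Blood spatter impact angle calculation:
width / length = 7.8 / 11.5 = 0.678261
angle = arcsin(0.678261)
angle = 42.71 degrees

42.71


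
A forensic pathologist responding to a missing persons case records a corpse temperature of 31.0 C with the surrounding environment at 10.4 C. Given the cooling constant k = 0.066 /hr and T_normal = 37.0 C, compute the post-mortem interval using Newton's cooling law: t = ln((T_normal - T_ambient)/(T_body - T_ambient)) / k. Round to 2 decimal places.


Using Newton's law of cooling:
t = ln((T_normal - T_ambient) / (T_body - T_ambient)) / k
T_normal - T_ambient = 26.6
T_body - T_ambient = 20.6
Ratio = 1.291262
ln(ratio) = 0.25562
t = 0.25562 / 0.066 = 3.87 hours

3.87


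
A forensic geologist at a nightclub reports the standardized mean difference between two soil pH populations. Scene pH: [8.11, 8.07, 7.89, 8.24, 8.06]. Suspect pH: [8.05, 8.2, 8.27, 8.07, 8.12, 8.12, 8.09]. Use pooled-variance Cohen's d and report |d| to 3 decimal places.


Pooled-variance Cohen's d for soil pH comparison:
Scene mean = 40.37 / 5 = 8.074
Suspect mean = 56.92 / 7 = 8.131429
Scene sample variance s_s^2 = 0.01573
Suspect sample variance s_c^2 = 0.006048
Pooled variance = ((n_s-1)*s_s^2 + (n_c-1)*s_c^2) / (n_s + n_c - 2) = 0.009921
Pooled SD = sqrt(0.009921) = 0.099604
Mean difference = -0.057429
|d| = |-0.057429| / 0.099604 = 0.577

0.577


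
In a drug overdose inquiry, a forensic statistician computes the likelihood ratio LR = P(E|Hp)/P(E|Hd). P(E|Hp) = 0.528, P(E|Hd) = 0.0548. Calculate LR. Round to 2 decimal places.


Likelihood ratio calculation:
LR = P(E|Hp) / P(E|Hd)
LR = 0.528 / 0.0548
LR = 9.64

9.64


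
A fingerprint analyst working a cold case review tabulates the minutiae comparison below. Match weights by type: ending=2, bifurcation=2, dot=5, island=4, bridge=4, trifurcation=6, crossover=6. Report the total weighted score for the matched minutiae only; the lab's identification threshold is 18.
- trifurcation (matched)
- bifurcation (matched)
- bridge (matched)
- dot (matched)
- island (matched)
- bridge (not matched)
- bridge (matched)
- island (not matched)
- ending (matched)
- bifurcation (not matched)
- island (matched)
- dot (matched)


Weighted minutiae match score:
  trifurcation: matched, +6 (running total 6)
  bifurcation: matched, +2 (running total 8)
  bridge: matched, +4 (running total 12)
  dot: matched, +5 (running total 17)
  island: matched, +4 (running total 21)
  bridge: not matched, +0
  bridge: matched, +4 (running total 25)
  island: not matched, +0
  ending: matched, +2 (running total 27)
  bifurcation: not matched, +0
  island: matched, +4 (running total 31)
  dot: matched, +5 (running total 36)
Total score = 36
Threshold = 18; verdict = identification

36


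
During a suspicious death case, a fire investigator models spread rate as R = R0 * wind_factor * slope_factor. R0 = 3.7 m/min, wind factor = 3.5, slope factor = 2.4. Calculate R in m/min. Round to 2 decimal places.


Fire spread rate calculation:
R = R0 * wind_factor * slope_factor
= 3.7 * 3.5 * 2.4
= 12.95 * 2.4
= 31.08 m/min

31.08


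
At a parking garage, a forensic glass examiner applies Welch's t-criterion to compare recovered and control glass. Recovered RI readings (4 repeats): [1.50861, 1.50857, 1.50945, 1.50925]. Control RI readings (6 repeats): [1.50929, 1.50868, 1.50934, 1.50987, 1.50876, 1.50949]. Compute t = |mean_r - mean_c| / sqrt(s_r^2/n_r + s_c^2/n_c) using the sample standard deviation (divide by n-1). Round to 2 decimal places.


Welch's t-criterion for glass RI comparison:
Recovered mean = sum / n_r = 6.03588 / 4 = 1.50897
Control mean = sum / n_c = 9.05543 / 6 = 1.5092383
Recovered sample variance s_r^2 = 1.99467e-07
Control sample variance s_c^2 = 2.03177e-07
Welch SE (unpooled) = sqrt(s_r^2/n_r + s_c^2/n_c) = sqrt(4.98667e-08 + 3.38628e-08) = sqrt(8.37295e-08) = 0.000289361
|mean_r - mean_c| = 0.000268333
t = 0.000268333 / 0.000289361 = 0.93

0.93


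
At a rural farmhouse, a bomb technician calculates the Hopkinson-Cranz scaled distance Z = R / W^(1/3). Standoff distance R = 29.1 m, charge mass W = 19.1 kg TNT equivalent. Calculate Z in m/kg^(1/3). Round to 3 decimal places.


Scaled distance calculation:
W^(1/3) = 19.1^(1/3) = 2.673075
Z = R / W^(1/3) = 29.1 / 2.673075
Z = 10.886 m/kg^(1/3)

10.886


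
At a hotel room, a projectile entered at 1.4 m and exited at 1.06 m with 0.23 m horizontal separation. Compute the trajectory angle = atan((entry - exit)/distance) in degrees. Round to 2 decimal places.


Bullet trajectory angle:
Height difference = 1.4 - 1.06 = 0.34 m
angle = atan(0.34 / 0.23)
angle = atan(1.478261)
angle = 55.92 degrees

55.92


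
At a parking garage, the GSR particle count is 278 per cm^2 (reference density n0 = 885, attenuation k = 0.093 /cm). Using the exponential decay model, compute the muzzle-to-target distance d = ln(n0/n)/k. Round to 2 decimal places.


GSR distance calculation:
n0/n = 885 / 278 = 3.183453
ln(n0/n) = 1.157966
d = 1.157966 / 0.093 = 12.45 cm

12.45


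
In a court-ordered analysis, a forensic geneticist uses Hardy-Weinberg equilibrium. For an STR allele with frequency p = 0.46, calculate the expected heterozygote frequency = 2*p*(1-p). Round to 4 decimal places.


Hardy-Weinberg heterozygote frequency:
q = 1 - p = 1 - 0.46 = 0.54
2pq = 2 * 0.46 * 0.54 = 0.4968

0.4968


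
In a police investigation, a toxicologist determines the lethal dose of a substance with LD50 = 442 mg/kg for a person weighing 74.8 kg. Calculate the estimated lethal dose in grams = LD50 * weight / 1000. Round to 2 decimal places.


Lethal dose calculation:
Lethal dose = LD50 * body_weight / 1000
= 442 * 74.8 / 1000
= 33061.6 / 1000
= 33.06 g

33.06


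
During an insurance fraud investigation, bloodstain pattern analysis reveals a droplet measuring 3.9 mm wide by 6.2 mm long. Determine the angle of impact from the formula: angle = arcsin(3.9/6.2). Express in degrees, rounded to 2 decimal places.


Blood spatter impact angle calculation:
width / length = 3.9 / 6.2 = 0.629032
angle = arcsin(0.629032)
angle = 38.98 degrees

38.98


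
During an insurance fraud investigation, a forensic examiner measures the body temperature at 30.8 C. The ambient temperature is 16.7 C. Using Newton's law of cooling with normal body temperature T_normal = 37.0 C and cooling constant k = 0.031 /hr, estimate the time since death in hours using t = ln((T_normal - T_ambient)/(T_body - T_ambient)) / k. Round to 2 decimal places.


Using Newton's law of cooling:
t = ln((T_normal - T_ambient) / (T_body - T_ambient)) / k
T_normal - T_ambient = 20.3
T_body - T_ambient = 14.1
Ratio = 1.439716
ln(ratio) = 0.364446
t = 0.364446 / 0.031 = 11.76 hours

11.76


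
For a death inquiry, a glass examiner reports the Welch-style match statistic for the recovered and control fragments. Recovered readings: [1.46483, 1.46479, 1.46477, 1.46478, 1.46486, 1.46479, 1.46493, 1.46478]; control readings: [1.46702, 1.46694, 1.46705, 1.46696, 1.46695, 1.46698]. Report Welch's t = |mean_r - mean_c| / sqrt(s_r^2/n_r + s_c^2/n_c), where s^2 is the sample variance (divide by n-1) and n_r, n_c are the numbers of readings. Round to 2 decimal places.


Welch's t-criterion for glass RI comparison:
Recovered mean = sum / n_r = 11.71853 / 8 = 1.4648162
Control mean = sum / n_c = 8.8019 / 6 = 1.4669833
Recovered sample variance s_r^2 = 3.02679e-09
Control sample variance s_c^2 = 1.86667e-09
Welch SE (unpooled) = sqrt(s_r^2/n_r + s_c^2/n_c) = sqrt(3.78348e-10 + 3.11111e-10) = sqrt(6.89459e-10) = 2.62576e-05
|mean_r - mean_c| = 0.00216708
t = 0.00216708 / 2.62576e-05 = 82.53

82.53


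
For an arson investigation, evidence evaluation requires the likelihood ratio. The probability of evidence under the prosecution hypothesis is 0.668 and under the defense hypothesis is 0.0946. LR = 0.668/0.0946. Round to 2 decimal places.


Likelihood ratio calculation:
LR = P(E|Hp) / P(E|Hd)
LR = 0.668 / 0.0946
LR = 7.06

7.06


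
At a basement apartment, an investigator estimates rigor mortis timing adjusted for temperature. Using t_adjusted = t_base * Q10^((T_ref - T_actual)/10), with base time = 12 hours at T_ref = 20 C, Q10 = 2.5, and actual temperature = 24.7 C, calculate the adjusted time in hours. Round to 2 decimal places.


Rigor mortis time adjustment:
Exponent = (T_ref - T_actual) / 10 = (20 - 24.7) / 10 = -0.47
Q10 factor = 2.5^-0.47 = 0.65008
t_adjusted = 12 * 0.65008 = 7.80 hours

7.80


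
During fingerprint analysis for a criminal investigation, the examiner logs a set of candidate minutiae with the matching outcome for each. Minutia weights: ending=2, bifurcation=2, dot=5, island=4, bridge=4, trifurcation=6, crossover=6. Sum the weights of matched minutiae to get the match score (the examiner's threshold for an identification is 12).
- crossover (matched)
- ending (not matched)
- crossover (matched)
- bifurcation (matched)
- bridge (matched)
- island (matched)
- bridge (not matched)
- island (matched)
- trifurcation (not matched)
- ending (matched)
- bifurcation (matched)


Weighted minutiae match score:
  crossover: matched, +6 (running total 6)
  ending: not matched, +0
  crossover: matched, +6 (running total 12)
  bifurcation: matched, +2 (running total 14)
  bridge: matched, +4 (running total 18)
  island: matched, +4 (running total 22)
  bridge: not matched, +0
  island: matched, +4 (running total 26)
  trifurcation: not matched, +0
  ending: matched, +2 (running total 28)
  bifurcation: matched, +2 (running total 30)
Total score = 30
Threshold = 12; verdict = identification

30


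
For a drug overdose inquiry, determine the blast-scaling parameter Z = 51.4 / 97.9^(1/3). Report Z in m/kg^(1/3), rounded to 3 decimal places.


Scaled distance calculation:
W^(1/3) = 97.9^(1/3) = 4.608868
Z = R / W^(1/3) = 51.4 / 4.608868
Z = 11.152 m/kg^(1/3)

11.152


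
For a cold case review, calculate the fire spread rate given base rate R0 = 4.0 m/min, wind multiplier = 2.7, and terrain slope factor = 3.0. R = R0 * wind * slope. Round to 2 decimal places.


Fire spread rate calculation:
R = R0 * wind_factor * slope_factor
= 4.0 * 2.7 * 3.0
= 10.8 * 3.0
= 32.40 m/min

32.40


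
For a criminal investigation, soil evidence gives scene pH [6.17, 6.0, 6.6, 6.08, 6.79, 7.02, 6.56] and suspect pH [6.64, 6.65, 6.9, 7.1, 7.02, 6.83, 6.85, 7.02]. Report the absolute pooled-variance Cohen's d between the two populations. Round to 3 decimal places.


Pooled-variance Cohen's d for soil pH comparison:
Scene mean = 45.22 / 7 = 6.46
Suspect mean = 55.01 / 8 = 6.87625
Scene sample variance s_s^2 = 0.1487
Suspect sample variance s_c^2 = 0.028827
Pooled variance = ((n_s-1)*s_s^2 + (n_c-1)*s_c^2) / (n_s + n_c - 2) = 0.084153
Pooled SD = sqrt(0.084153) = 0.290091
Mean difference = -0.41625
|d| = |-0.41625| / 0.290091 = 1.435

1.435


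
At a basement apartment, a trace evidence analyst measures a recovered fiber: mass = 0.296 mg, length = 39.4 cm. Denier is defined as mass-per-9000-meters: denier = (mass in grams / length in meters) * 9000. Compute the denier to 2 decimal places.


Denier calculation:
Mass in grams = 0.296 mg / 1000 = 0.000296 g
Length in meters = 39.4 cm / 100 = 0.394 m
Linear density = mass / length = 0.000296 / 0.394 = 0.00075127 g/m
Denier = (g/m) * 9000 = 0.00075127 * 9000 = 6.76

6.76


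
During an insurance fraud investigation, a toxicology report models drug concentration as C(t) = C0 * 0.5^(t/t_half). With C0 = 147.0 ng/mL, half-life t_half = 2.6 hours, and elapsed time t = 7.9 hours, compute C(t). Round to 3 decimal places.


Drug concentration decay:
Number of half-lives = t / t_half = 7.9 / 2.6 = 3.038462
Decay factor = 0.5^3.038462 = 0.12171155
C(t) = 147.0 * 0.12171155 = 17.892 ng/mL

17.892


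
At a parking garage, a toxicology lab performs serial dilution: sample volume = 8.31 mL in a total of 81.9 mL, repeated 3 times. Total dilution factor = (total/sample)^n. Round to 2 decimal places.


Dilution factor calculation:
Single dilution = V_total / V_sample = 81.9 / 8.31 ≈ 9.855596
Number of dilutions = 3
Total DF = (81.9 / 8.31)^3 (full precision, rounded at the end) = 957.30

957.30


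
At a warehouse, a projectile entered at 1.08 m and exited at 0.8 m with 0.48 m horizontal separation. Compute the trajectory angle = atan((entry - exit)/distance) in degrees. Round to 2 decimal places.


Bullet trajectory angle:
Height difference = 1.08 - 0.8 = 0.28 m
angle = atan(0.28 / 0.48)
angle = atan(0.583333)
angle = 30.26 degrees

30.26


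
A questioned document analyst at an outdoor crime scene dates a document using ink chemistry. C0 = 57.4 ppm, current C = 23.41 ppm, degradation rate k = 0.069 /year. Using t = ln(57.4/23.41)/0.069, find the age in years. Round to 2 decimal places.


Document age estimation:
C0/C = 57.4 / 23.41 = 2.451944
ln(C0/C) = 0.896881
t = 0.896881 / 0.069 = 13.00 years

13.00


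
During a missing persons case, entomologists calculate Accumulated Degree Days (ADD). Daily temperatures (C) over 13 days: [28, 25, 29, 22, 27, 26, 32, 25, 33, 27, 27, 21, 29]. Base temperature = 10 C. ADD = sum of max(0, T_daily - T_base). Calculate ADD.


Computing ADD day by day:
Day 1: max(0, 28 - 10) = 18
Day 2: max(0, 25 - 10) = 15
Day 3: max(0, 29 - 10) = 19
Day 4: max(0, 22 - 10) = 12
Day 5: max(0, 27 - 10) = 17
Day 6: max(0, 26 - 10) = 16
Day 7: max(0, 32 - 10) = 22
Day 8: max(0, 25 - 10) = 15
Day 9: max(0, 33 - 10) = 23
Day 10: max(0, 27 - 10) = 17
Day 11: max(0, 27 - 10) = 17
Day 12: max(0, 21 - 10) = 11
Day 13: max(0, 29 - 10) = 19
Total ADD = 221

221


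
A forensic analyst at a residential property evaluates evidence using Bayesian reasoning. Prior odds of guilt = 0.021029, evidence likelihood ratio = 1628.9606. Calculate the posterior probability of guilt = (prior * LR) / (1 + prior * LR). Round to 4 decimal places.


Bayesian evidence evaluation:
Posterior odds = prior_odds * LR = 0.021029 * 1628.9606 = 34.25541
Posterior probability = posterior_odds / (1 + posterior_odds)
= 34.25541 / (1 + 34.25541)
= 34.25541 / 35.25541
= 0.9716

0.9716


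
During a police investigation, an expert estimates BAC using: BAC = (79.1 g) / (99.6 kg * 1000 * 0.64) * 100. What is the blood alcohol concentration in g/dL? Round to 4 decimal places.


Applying the Widmark formula:
BAC = (dose_g / (body_wt * 1000 * r)) * 100
Denominator = 99.6 * 1000 * 0.64 = 63744
BAC = (79.1 / 63744) * 100
BAC = 0.1241 g/dL

0.1241


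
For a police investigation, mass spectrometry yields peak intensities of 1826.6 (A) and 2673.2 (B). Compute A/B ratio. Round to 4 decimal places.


Spectral peak ratio:
Peak A = 1826.6 counts
Peak B = 2673.2 counts
Ratio = 1826.6 / 2673.2 = 0.6833

0.6833


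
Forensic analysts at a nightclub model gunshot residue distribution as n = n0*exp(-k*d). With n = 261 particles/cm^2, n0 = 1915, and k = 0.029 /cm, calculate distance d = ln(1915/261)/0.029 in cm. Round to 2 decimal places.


GSR distance calculation:
n0/n = 1915 / 261 = 7.337165
ln(n0/n) = 1.992953
d = 1.992953 / 0.029 = 68.72 cm

68.72


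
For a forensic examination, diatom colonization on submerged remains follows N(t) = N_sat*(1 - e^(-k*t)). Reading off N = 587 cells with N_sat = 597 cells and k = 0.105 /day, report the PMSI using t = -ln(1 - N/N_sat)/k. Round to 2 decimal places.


PMSI from diatom colonization curve:
N / N_sat = 587 / 597 = 0.98325
1 - N/N_sat = 0.01675
ln(1 - N/N_sat) = -4.089357
t = -ln(1 - N/N_sat) / k = -(-4.089357) / 0.105 = 38.95 days

38.95


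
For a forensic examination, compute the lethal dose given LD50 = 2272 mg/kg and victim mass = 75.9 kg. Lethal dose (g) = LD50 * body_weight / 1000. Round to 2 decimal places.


Lethal dose calculation:
Lethal dose = LD50 * body_weight / 1000
= 2272 * 75.9 / 1000
= 172444.8 / 1000
= 172.44 g

172.44


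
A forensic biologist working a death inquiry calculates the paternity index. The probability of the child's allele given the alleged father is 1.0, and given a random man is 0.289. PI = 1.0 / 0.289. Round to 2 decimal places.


Paternity Index calculation:
PI = P(allele|father) / P(allele|random)
PI = 1.0 / 0.289
PI = 3.46

3.46


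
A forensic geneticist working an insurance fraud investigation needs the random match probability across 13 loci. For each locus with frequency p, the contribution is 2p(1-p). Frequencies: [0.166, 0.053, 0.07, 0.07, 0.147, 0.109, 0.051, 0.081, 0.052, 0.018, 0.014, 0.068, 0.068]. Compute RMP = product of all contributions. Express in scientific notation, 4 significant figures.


Computing RMP for 13 loci:
Locus 1: 2 * 0.166 * 0.834 = 0.276888
Locus 2: 2 * 0.053 * 0.947 = 0.100382
Locus 3: 2 * 0.07 * 0.93 = 0.1302
Locus 4: 2 * 0.07 * 0.93 = 0.1302
Locus 5: 2 * 0.147 * 0.853 = 0.250782
Locus 6: 2 * 0.109 * 0.891 = 0.194238
Locus 7: 2 * 0.051 * 0.949 = 0.096798
Locus 8: 2 * 0.081 * 0.919 = 0.148878
Locus 9: 2 * 0.052 * 0.948 = 0.098592
Locus 10: 2 * 0.018 * 0.982 = 0.035352
Locus 11: 2 * 0.014 * 0.986 = 0.027608
Locus 12: 2 * 0.068 * 0.932 = 0.126752
Locus 13: 2 * 0.068 * 0.932 = 0.126752
RMP = 5.113e-13

5.113e-13


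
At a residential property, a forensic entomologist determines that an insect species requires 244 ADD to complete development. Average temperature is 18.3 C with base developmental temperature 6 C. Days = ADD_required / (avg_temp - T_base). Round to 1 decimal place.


Insect development time:
Effective temperature = avg_temp - T_base = 18.3 - 6 = 12.3 C
Days = ADD / effective_temp = 244 / 12.3 = 19.8 days

19.8


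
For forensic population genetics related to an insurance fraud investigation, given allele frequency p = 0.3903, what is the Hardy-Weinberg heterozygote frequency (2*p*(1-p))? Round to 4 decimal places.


Hardy-Weinberg heterozygote frequency:
q = 1 - p = 1 - 0.3903 = 0.6097
2pq = 2 * 0.3903 * 0.6097 = 0.4759

0.4759


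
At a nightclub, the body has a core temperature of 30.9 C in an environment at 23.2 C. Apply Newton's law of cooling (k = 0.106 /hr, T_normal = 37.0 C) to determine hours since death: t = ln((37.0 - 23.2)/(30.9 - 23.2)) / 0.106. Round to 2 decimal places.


Using Newton's law of cooling:
t = ln((T_normal - T_ambient) / (T_body - T_ambient)) / k
T_normal - T_ambient = 13.8
T_body - T_ambient = 7.7
Ratio = 1.792208
ln(ratio) = 0.583448
t = 0.583448 / 0.106 = 5.50 hours

5.50


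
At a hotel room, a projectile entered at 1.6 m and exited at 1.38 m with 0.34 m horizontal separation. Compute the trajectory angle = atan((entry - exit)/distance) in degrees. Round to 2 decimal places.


Bullet trajectory angle:
Height difference = 1.6 - 1.38 = 0.22 m
angle = atan(0.22 / 0.34)
angle = atan(0.647059)
angle = 32.91 degrees

32.91


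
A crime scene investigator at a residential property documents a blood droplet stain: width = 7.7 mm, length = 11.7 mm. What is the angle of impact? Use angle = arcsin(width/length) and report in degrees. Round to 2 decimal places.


Blood spatter impact angle calculation:
width / length = 7.7 / 11.7 = 0.65812
angle = arcsin(0.65812)
angle = 41.16 degrees

41.16


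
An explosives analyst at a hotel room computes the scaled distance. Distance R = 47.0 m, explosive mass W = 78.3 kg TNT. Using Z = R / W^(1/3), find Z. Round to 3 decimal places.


Scaled distance calculation:
W^(1/3) = 78.3^(1/3) = 4.278129
Z = R / W^(1/3) = 47.0 / 4.278129
Z = 10.986 m/kg^(1/3)

10.986


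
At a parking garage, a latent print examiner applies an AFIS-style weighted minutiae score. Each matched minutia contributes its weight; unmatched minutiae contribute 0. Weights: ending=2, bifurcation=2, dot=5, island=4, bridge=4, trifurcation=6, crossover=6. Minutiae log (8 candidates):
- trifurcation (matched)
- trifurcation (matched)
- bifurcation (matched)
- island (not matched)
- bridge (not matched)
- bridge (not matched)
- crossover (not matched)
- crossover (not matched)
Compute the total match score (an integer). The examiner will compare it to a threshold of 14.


Weighted minutiae match score:
  trifurcation: matched, +6 (running total 6)
  trifurcation: matched, +6 (running total 12)
  bifurcation: matched, +2 (running total 14)
  island: not matched, +0
  bridge: not matched, +0
  bridge: not matched, +0
  crossover: not matched, +0
  crossover: not matched, +0
Total score = 14
Threshold = 14; verdict = identification

14


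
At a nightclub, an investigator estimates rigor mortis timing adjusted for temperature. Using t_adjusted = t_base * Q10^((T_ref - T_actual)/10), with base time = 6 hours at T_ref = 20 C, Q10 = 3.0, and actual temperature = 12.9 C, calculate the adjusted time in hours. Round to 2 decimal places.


Rigor mortis time adjustment:
Exponent = (T_ref - T_actual) / 10 = (20 - 12.9) / 10 = 0.71
Q10 factor = 3.0^0.71 = 2.1815
t_adjusted = 6 * 2.1815 = 13.09 hours

13.09


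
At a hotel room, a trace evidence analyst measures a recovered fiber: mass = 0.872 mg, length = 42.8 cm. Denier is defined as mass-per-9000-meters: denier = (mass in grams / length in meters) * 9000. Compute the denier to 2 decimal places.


Denier calculation:
Mass in grams = 0.872 mg / 1000 = 0.000872 g
Length in meters = 42.8 cm / 100 = 0.428 m
Linear density = mass / length = 0.000872 / 0.428 = 0.00203738 g/m
Denier = (g/m) * 9000 = 0.00203738 * 9000 = 18.34

18.34


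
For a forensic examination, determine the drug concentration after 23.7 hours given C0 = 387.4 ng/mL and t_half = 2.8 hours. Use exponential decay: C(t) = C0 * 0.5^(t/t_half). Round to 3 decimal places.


Drug concentration decay:
Number of half-lives = t / t_half = 23.7 / 2.8 = 8.464286
Decay factor = 0.5^8.464286 = 0.00283137
C(t) = 387.4 * 0.00283137 = 1.097 ng/mL

1.097


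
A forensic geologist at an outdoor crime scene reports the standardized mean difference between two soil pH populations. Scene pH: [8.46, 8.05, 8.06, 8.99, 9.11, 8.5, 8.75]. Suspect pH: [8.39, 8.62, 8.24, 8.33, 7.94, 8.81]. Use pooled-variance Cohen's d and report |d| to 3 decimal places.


Pooled-variance Cohen's d for soil pH comparison:
Scene mean = 59.92 / 7 = 8.56
Suspect mean = 50.33 / 6 = 8.388333
Scene sample variance s_s^2 = 0.174533
Suspect sample variance s_c^2 = 0.091577
Pooled variance = ((n_s-1)*s_s^2 + (n_c-1)*s_c^2) / (n_s + n_c - 2) = 0.136826
Pooled SD = sqrt(0.136826) = 0.3699
Mean difference = 0.171667
|d| = |0.171667| / 0.3699 = 0.464

0.464


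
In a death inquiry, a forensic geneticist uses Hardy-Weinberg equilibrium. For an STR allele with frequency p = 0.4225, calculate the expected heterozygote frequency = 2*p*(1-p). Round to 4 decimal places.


Hardy-Weinberg heterozygote frequency:
q = 1 - p = 1 - 0.4225 = 0.5775
2pq = 2 * 0.4225 * 0.5775 = 0.4880

0.4880


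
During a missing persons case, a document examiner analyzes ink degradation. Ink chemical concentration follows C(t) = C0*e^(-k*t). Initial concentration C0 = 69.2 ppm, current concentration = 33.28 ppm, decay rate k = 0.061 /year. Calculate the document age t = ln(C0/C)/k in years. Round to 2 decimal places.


Document age estimation:
C0/C = 69.2 / 33.28 = 2.079327
ln(C0/C) = 0.732044
t = 0.732044 / 0.061 = 12.00 years

12.00


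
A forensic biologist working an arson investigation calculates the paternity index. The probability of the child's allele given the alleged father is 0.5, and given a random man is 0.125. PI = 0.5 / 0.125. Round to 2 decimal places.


Paternity Index calculation:
PI = P(allele|father) / P(allele|random)
PI = 0.5 / 0.125
PI = 4.00

4.00


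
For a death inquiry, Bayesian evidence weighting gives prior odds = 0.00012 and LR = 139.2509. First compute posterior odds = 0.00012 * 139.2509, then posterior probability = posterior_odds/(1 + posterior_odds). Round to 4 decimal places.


Bayesian evidence evaluation:
Posterior odds = prior_odds * LR = 0.00012 * 139.2509 = 0.01671011
Posterior probability = posterior_odds / (1 + posterior_odds)
= 0.01671011 / (1 + 0.01671011)
= 0.01671011 / 1.01671011
= 0.0164

0.0164


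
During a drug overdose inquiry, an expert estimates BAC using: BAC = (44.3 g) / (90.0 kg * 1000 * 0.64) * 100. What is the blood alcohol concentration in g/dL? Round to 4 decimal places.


Applying the Widmark formula:
BAC = (dose_g / (body_wt * 1000 * r)) * 100
Denominator = 90.0 * 1000 * 0.64 = 57600
BAC = (44.3 / 57600) * 100
BAC = 0.0769 g/dL

0.0769


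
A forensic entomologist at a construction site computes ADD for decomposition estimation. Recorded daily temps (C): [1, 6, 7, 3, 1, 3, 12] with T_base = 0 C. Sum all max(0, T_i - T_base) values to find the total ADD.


Computing ADD day by day:
Day 1: max(0, 1 - 0) = 1
Day 2: max(0, 6 - 0) = 6
Day 3: max(0, 7 - 0) = 7
Day 4: max(0, 3 - 0) = 3
Day 5: max(0, 1 - 0) = 1
Day 6: max(0, 3 - 0) = 3
Day 7: max(0, 12 - 0) = 12
Total ADD = 33

33


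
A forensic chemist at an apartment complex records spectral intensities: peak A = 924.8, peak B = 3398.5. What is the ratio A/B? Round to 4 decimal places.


Spectral peak ratio:
Peak A = 924.8 counts
Peak B = 3398.5 counts
Ratio = 924.8 / 3398.5 = 0.2721

0.2721


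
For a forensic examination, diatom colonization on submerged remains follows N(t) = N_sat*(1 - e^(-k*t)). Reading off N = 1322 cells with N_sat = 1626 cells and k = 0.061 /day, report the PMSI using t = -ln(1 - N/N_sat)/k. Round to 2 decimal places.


PMSI from diatom colonization curve:
N / N_sat = 1322 / 1626 = 0.813038
1 - N/N_sat = 0.186962
ln(1 - N/N_sat) = -1.67685
t = -ln(1 - N/N_sat) / k = -(-1.67685) / 0.061 = 27.49 days

27.49


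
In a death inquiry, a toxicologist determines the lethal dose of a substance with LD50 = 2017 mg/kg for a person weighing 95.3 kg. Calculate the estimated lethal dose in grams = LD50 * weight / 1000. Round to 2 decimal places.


Lethal dose calculation:
Lethal dose = LD50 * body_weight / 1000
= 2017 * 95.3 / 1000
= 192220.1 / 1000
= 192.22 g

192.22


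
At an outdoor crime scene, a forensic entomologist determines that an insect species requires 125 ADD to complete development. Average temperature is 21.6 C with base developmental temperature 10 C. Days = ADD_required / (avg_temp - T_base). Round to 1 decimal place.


Insect development time:
Effective temperature = avg_temp - T_base = 21.6 - 10 = 11.6 C
Days = ADD / effective_temp = 125 / 11.6 = 10.8 days

10.8


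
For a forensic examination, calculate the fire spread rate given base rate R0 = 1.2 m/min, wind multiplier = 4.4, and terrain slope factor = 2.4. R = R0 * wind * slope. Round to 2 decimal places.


Fire spread rate calculation:
R = R0 * wind_factor * slope_factor
= 1.2 * 4.4 * 2.4
= 5.28 * 2.4
= 12.67 m/min

12.67


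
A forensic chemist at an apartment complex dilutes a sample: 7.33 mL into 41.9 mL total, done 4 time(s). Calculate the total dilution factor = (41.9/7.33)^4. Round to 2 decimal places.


Dilution factor calculation:
Single dilution = V_total / V_sample = 41.9 / 7.33 ≈ 5.716235
Number of dilutions = 4
Total DF = (41.9 / 7.33)^4 (full precision, rounded at the end) = 1067.68

1067.68


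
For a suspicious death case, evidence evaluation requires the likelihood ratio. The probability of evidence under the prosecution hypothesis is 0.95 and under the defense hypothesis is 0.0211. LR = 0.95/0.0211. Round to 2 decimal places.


Likelihood ratio calculation:
LR = P(E|Hp) / P(E|Hd)
LR = 0.95 / 0.0211
LR = 45.02

45.02


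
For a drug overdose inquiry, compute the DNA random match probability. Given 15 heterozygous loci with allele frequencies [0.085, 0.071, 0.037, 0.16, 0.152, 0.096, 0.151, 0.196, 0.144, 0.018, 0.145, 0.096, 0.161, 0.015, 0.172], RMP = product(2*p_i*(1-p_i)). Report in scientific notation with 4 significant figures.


Computing RMP for 15 loci:
Locus 1: 2 * 0.085 * 0.915 = 0.15555
Locus 2: 2 * 0.071 * 0.929 = 0.131918
Locus 3: 2 * 0.037 * 0.963 = 0.071262
Locus 4: 2 * 0.16 * 0.84 = 0.2688
Locus 5: 2 * 0.152 * 0.848 = 0.257792
Locus 6: 2 * 0.096 * 0.904 = 0.173568
Locus 7: 2 * 0.151 * 0.849 = 0.256398
Locus 8: 2 * 0.196 * 0.804 = 0.315168
Locus 9: 2 * 0.144 * 0.856 = 0.246528
Locus 10: 2 * 0.018 * 0.982 = 0.035352
Locus 11: 2 * 0.145 * 0.855 = 0.24795
Locus 12: 2 * 0.096 * 0.904 = 0.173568
Locus 13: 2 * 0.161 * 0.839 = 0.270158
Locus 14: 2 * 0.015 * 0.985 = 0.02955
Locus 15: 2 * 0.172 * 0.828 = 0.284832
RMP = 1.212e-12

1.212e-12


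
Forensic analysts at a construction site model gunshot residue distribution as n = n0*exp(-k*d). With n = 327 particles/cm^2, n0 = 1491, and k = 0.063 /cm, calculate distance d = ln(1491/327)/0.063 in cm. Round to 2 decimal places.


GSR distance calculation:
n0/n = 1491 / 327 = 4.559633
ln(n0/n) = 1.517242
d = 1.517242 / 0.063 = 24.08 cm

24.08


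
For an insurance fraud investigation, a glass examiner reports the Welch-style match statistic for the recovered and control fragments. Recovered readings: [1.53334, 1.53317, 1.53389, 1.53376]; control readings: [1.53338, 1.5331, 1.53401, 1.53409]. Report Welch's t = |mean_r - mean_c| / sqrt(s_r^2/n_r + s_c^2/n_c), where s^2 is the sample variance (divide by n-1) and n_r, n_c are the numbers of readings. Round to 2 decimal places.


Welch's t-criterion for glass RI comparison:
Recovered mean = sum / n_r = 6.13416 / 4 = 1.53354
Control mean = sum / n_c = 6.13458 / 4 = 1.533645
Recovered sample variance s_r^2 = 1.15933e-07
Control sample variance s_c^2 = 2.32833e-07
Welch SE (unpooled) = sqrt(s_r^2/n_r + s_c^2/n_c) = sqrt(2.89833e-08 + 5.82083e-08) = sqrt(8.71916e-08) = 0.000295282
|mean_r - mean_c| = 0.000105
t = 0.000105 / 0.000295282 = 0.36

0.36


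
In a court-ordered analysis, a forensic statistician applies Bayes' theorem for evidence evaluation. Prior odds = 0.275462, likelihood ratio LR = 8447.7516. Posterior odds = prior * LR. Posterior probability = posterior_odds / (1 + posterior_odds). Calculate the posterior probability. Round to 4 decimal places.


Bayesian evidence evaluation:
Posterior odds = prior_odds * LR = 0.275462 * 8447.7516 = 2327.035
Posterior probability = posterior_odds / (1 + posterior_odds)
= 2327.035 / (1 + 2327.035)
= 2327.035 / 2328.035
= 0.9996

0.9996


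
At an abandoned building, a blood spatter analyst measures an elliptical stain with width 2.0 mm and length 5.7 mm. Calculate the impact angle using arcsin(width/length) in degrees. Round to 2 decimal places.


Blood spatter impact angle calculation:
width / length = 2.0 / 5.7 = 0.350877
angle = arcsin(0.350877)
angle = 20.54 degrees

20.54


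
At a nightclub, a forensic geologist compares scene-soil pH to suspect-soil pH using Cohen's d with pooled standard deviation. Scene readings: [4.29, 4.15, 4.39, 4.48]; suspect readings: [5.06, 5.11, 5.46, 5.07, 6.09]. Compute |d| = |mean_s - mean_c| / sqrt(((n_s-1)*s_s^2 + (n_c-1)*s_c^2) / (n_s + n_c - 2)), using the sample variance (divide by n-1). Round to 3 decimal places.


Pooled-variance Cohen's d for soil pH comparison:
Scene mean = 17.31 / 4 = 4.3275
Suspect mean = 26.79 / 5 = 5.358
Scene sample variance s_s^2 = 0.020025
Suspect sample variance s_c^2 = 0.19487
Pooled variance = ((n_s-1)*s_s^2 + (n_c-1)*s_c^2) / (n_s + n_c - 2) = 0.119936
Pooled SD = sqrt(0.119936) = 0.346318
Mean difference = -1.0305
|d| = |-1.0305| / 0.346318 = 2.976

2.976


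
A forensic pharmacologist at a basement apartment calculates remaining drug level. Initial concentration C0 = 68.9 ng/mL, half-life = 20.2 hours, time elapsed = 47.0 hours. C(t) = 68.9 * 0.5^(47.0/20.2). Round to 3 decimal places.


Drug concentration decay:
Number of half-lives = t / t_half = 47.0 / 20.2 = 2.326733
Decay factor = 0.5^2.326733 = 0.19933501
C(t) = 68.9 * 0.19933501 = 13.734 ng/mL

13.734


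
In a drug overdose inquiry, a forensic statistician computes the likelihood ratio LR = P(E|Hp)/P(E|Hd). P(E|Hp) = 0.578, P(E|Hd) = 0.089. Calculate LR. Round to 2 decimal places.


Likelihood ratio calculation:
LR = P(E|Hp) / P(E|Hd)
LR = 0.578 / 0.089
LR = 6.49

6.49


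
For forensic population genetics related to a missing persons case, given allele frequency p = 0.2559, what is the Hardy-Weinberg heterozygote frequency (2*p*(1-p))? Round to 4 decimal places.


Hardy-Weinberg heterozygote frequency:
q = 1 - p = 1 - 0.2559 = 0.7441
2pq = 2 * 0.2559 * 0.7441 = 0.3808

0.3808
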